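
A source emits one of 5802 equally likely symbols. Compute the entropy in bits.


H = log2(n) = log2(5802) = 12.5023

12.5023 bits


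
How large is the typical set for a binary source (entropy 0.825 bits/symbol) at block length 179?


log2|A_typical| = nH = 179 * 0.825 = 147.675, so |A_typical| ~ 2^147.675 = 2.848e+44

2.848e+44


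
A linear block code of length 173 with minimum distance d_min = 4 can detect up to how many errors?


Detection capability = d_min - 1 = 4 - 1 = 3

3 errors


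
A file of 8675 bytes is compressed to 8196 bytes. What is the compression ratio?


Ratio = original / compressed = 8675 / 8196 = 1.0584

1.0584


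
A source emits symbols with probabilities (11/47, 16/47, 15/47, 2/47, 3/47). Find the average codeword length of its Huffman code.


Huffman construction (repeatedly merge the two least-probable nodes; each merge adds 1 bit to every symbol beneath it): 2/47 + 3/47 = 5/47; 5/47 + 11/47 = 16/47; 15/47 + 16/47 = 31/47; 16/47 + 31/47 = 1. Resulting codeword lengths (in the order the probabilities were given): (2, 2, 2, 3, 3). L_avg = sum(p_i * l_i) = 11/47*2 + 16/47*2 + 15/47*2 + 2/47*3 + 3/47*3 = 99/47 = 2.1064

2.1064 bits


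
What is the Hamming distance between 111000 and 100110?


Count differing positions: . ^ ^ ^ ^ . = 4 differences

4


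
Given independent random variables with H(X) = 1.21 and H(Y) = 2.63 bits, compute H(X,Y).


For independent variables, H(X,Y) = H(X) + H(Y) = 1.21 + 2.63 = 3.84

3.84 bits


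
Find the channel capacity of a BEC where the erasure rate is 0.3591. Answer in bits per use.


C = 1 - epsilon = 1 - 0.3591 = 0.6409

0.6409 bits


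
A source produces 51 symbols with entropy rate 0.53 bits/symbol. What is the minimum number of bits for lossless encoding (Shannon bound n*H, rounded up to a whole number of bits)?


Minimum bits >= n * H = 51 * 0.53 = 27.03, rounded up to a whole number of bits = 28

28 bits


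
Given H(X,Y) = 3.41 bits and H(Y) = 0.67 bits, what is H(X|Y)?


H(X|Y) = H(X,Y) - H(Y) = 3.41 - 0.67 = 2.74

2.74 bits


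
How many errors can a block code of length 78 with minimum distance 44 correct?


Correction capability = floor((d-1)/2) = floor((44-1)/2) = 21

21 errors


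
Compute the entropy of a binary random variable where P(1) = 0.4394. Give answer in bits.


H = -p*log2(p) - (1-p)*log2(1-p). -0.4394*log2(0.4394) = 0.521301; -0.5606*log2(0.5606) = 0.468077. H = 0.521301 + 0.468077 = 0.9894

0.9894 bits


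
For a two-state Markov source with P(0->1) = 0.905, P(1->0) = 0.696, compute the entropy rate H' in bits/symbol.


Stationary distribution: pi_0 = p10/(p01+p10) = 0.4347, pi_1 = 0.5653. Entropy rate H' = pi_0*H(p01) + pi_1*H(p10) = 0.4347*0.4529 + 0.5653*0.8861 = 0.6978

0.6978 bits/symbol


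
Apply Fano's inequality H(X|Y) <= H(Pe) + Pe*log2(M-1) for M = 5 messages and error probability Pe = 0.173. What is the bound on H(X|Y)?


H(Pe) = -Pe*log2(Pe) - (1-Pe)*log2(1-Pe) = -0.173*log2(0.173) - 0.827*log2(0.827) = 0.437890 + 0.226632 = 0.6645. Pe*log2(M-1) = 0.173*log2(4) = 0.346000. Bound = H(Pe) + Pe*log2(M-1) = 0.437890 + 0.226632 + 0.346000 = 1.0105

1.0105 bits


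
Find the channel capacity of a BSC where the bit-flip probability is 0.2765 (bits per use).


H(p) = -p*log2(p) - (1-p)*log2(1-p) = -0.2765*log2(0.2765) - 0.7235*log2(0.7235) = 0.512810 + 0.337828 = 0.8506. C = 1 - H(p) = 1 - 0.8506 = 0.1494

0.1494 bits


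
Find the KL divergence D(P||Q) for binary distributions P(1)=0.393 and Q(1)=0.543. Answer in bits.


KL = p*log2(p/q) + (1-p)*log2((1-p)/(1-q)) = 0.393*log2(0.393/0.543) + 0.607*log2(0.607/0.457) = 0.0653

0.0653 bits


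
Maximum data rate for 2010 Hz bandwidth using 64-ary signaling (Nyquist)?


Rate = 2 * B * log2(M) = 2 * 2010 * 6.0 = 24120.0

24120.0 bps


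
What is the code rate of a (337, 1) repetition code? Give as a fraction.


Rate = k/n = 1/337

1/337


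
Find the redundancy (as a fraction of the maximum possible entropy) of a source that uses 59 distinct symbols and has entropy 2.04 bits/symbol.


H_max = log2(K) = log2(59) = 5.8826 bits/symbol. Redundancy = 1 - H/H_max = 1 - 2.04/5.8826 = 1 - 0.3468 = 0.6532

0.6532


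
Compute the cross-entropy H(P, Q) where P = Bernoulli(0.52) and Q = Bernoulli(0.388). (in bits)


H(P,Q) = -p*log2(q) - (1-p)*log2(1-q). -0.52*log2(0.388) = 0.710253; -0.48*log2(0.612) = 0.340030. H(P,Q) = 0.710253 + 0.340030 = 1.0503

1.0503 bits


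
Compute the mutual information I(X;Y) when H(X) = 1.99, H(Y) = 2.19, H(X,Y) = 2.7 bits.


I(X;Y) = H(X) + H(Y) - H(X,Y) = 1.99 + 2.19 - 2.7 = 1.48

1.48 bits


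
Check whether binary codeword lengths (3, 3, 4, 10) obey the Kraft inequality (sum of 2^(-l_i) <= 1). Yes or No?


Kraft sum = sum(2^(-l_i)) = 0.3135, need <= 1. Result: satisfied (a binary prefix-free code with these lengths exists)

Yes


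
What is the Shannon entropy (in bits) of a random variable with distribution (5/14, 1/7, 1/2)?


H = -sum(p_i * log2(p_i)). Terms: -(5/14)*log2(5/14) = 0.530510; -(1/7)*log2(1/7) = 0.401051; -(1/2)*log2(1/2) = 0.500000. H = 0.530510 + 0.401051 + 0.500000 = 1.4316

1.4316 bits


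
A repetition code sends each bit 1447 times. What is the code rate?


Rate = k/n = 1/1447

1/1447


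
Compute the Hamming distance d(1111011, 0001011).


Count differing positions: ^ ^ ^ . . . . = 3 differences

3


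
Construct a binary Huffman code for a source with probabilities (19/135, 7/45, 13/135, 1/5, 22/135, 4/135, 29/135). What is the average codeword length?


Huffman construction (repeatedly merge the two least-probable nodes; each merge adds 1 bit to every symbol beneath it): 4/135 + 13/135 = 17/135; 17/135 + 19/135 = 4/15; 7/45 + 22/135 = 43/135; 1/5 + 29/135 = 56/135; 4/15 + 43/135 = 79/135; 56/135 + 79/135 = 1. Resulting codeword lengths (in the order the probabilities were given): (3, 3, 4, 2, 3, 4, 2). L_avg = sum(p_i * l_i) = 19/135*3 + 7/45*3 + 13/135*4 + 1/5*2 + 22/135*3 + 4/135*4 + 29/135*2 = 122/45 = 2.7111

2.7111 bits


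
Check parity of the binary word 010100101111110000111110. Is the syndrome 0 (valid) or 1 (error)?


Syndrome = XOR of all bits = 0 XOR 1 XOR 0 XOR 1 XOR 0 XOR 0 XOR 1 XOR 0 XOR 1 XOR 1 XOR 1 XOR 1 XOR 1 XOR 1 XOR 0 XOR 0 XOR 0 XOR 0 XOR 1 XOR 1 XOR 1 XOR 1 XOR 1 XOR 0 = 0

0


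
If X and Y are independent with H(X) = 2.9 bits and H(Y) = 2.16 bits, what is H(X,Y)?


For independent variables, H(X,Y) = H(X) + H(Y) = 2.9 + 2.16 = 5.06

5.06 bits


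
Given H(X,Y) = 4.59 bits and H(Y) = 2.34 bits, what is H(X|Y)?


H(X|Y) = H(X,Y) - H(Y) = 4.59 - 2.34 = 2.25

2.25 bits


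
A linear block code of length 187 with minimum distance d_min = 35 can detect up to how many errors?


Detection capability = d_min - 1 = 35 - 1 = 34

34 errors


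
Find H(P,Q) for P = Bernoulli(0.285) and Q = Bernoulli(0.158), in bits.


H(P,Q) = -p*log2(q) - (1-p)*log2(1-q). -0.285*log2(0.158) = 0.758671; -0.715*log2(0.842) = 0.177397. H(P,Q) = 0.758671 + 0.177397 = 0.9361

0.9361 bits


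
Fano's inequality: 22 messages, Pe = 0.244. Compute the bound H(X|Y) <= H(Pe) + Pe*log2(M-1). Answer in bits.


H(Pe) = -Pe*log2(Pe) - (1-Pe)*log2(1-Pe) = -0.244*log2(0.244) - 0.756*log2(0.756) = 0.496551 + 0.305078 = 0.8016. Pe*log2(M-1) = 0.244*log2(21) = 1.071725. Bound = H(Pe) + Pe*log2(M-1) = 0.496551 + 0.305078 + 1.071725 = 1.8734

1.8734 bits


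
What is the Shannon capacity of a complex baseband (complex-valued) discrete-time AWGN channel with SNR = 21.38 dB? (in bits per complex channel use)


SNR_linear = 10^(21.38/10) = 137.4042; C = log2(1 + SNR_linear) = log2(1 + 137.4042) = 7.1127

7.1127 bits/channel use


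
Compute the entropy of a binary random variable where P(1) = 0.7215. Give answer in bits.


H = -p*log2(p) - (1-p)*log2(1-p). -0.7215*log2(0.7215) = 0.339775; -0.2785*log2(0.2785) = 0.513624. H = 0.339775 + 0.513624 = 0.8534

0.8534 bits


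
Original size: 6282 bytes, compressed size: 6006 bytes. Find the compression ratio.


Ratio = original / compressed = 6282 / 6006 = 1.046

1.046


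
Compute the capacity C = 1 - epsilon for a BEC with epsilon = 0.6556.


C = 1 - epsilon = 1 - 0.6556 = 0.3444

0.3444 bits


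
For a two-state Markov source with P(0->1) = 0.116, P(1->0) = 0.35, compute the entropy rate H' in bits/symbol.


Stationary distribution: pi_0 = p10/(p01+p10) = 0.7511, pi_1 = 0.2489. Entropy rate H' = pi_0*H(p01) + pi_1*H(p10) = 0.7511*0.5178 + 0.2489*0.9341 = 0.6214

0.6214 bits/symbol


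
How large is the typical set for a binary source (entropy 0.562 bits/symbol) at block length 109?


log2|A_typical| = nH = 109 * 0.562 = 61.258, so |A_typical| ~ 2^61.258 = 2.757e+18

2.757e+18


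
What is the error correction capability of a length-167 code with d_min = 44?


Correction capability = floor((d-1)/2) = floor((44-1)/2) = 21

21 errors


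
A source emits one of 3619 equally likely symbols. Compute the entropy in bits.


H = log2(n) = log2(3619) = 11.8214

11.8214 bits


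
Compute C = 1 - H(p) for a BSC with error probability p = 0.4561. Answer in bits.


H(p) = -p*log2(p) - (1-p)*log2(1-p) = -0.4561*log2(0.4561) - 0.5439*log2(0.5439) = 0.516569 + 0.477863 = 0.9944. C = 1 - H(p) = 1 - 0.9944 = 0.0056

0.0056 bits


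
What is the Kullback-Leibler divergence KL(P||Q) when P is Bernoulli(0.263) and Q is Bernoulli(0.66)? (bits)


KL = p*log2(p/q) + (1-p)*log2((1-p)/(1-q)) = 0.263*log2(0.263/0.66) + 0.737*log2(0.737/0.34) = 0.4735

0.4735 bits


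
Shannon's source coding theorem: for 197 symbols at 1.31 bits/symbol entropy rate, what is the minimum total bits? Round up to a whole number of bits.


Minimum bits >= n * H = 197 * 1.31 = 258.07, rounded up to a whole number of bits = 259

259 bits


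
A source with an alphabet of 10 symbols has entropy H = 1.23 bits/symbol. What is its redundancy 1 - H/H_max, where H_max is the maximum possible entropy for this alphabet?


H_max = log2(K) = log2(10) = 3.3219 bits/symbol. Redundancy = 1 - H/H_max = 1 - 1.23/3.3219 = 1 - 0.3703 = 0.6297

0.6297


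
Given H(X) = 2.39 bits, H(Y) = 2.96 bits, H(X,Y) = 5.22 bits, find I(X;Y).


I(X;Y) = H(X) + H(Y) - H(X,Y) = 2.39 + 2.96 - 5.22 = 0.13

0.13 bits


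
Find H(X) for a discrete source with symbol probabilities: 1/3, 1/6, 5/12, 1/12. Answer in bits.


H = -sum(p_i * log2(p_i)). Terms: -(1/3)*log2(1/3) = 0.528321; -(1/6)*log2(1/6) = 0.430827; -(5/12)*log2(5/12) = 0.526264; -(1/12)*log2(1/12) = 0.298747. H = 0.528321 + 0.430827 + 0.526264 + 0.298747 = 1.7842

1.7842 bits


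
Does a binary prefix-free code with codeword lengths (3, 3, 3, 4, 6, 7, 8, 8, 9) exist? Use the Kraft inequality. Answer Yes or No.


Kraft sum = sum(2^(-l_i)) = 0.4707, need <= 1. Result: satisfied (a binary prefix-free code with these lengths exists)

Yes


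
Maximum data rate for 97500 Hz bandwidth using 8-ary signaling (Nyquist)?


Rate = 2 * B * log2(M) = 2 * 97500 * 3.0 = 585000.0

585000.0 bps


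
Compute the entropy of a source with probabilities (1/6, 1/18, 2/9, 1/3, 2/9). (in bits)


H = -sum(p_i * log2(p_i)). Terms: -(1/6)*log2(1/6) = 0.430827; -(1/18)*log2(1/18) = 0.231663; -(2/9)*log2(2/9) = 0.482206; -(1/3)*log2(1/3) = 0.528321; -(2/9)*log2(2/9) = 0.482206. H = 0.430827 + 0.231663 + 0.482206 + 0.528321 + 0.482206 = 2.1552

2.1552 bits


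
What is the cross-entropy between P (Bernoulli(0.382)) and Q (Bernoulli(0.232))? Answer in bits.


H(P,Q) = -p*log2(q) - (1-p)*log2(1-q). -0.382*log2(0.232) = 0.805181; -0.618*log2(0.768) = 0.235348. H(P,Q) = 0.805181 + 0.235348 = 1.0405

1.0405 bits


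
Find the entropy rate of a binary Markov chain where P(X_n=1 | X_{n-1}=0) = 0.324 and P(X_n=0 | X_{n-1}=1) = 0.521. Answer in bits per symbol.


Stationary distribution: pi_0 = p10/(p01+p10) = 0.6166, pi_1 = 0.3834. Entropy rate H' = pi_0*H(p01) + pi_1*H(p10) = 0.6166*0.9087 + 0.3834*0.9987 = 0.9432

0.9432 bits/symbol


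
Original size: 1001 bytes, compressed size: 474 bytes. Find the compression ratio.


Ratio = original / compressed = 1001 / 474 = 2.1118

2.1118


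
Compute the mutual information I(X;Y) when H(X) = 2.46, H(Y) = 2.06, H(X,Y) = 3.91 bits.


I(X;Y) = H(X) + H(Y) - H(X,Y) = 2.46 + 2.06 - 3.91 = 0.61

0.61 bits


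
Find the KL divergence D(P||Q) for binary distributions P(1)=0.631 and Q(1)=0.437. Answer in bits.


KL = p*log2(p/q) + (1-p)*log2((1-p)/(1-q)) = 0.631*log2(0.631/0.437) + 0.369*log2(0.369/0.563) = 0.1095

0.1095 bits


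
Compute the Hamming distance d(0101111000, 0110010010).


Count differing positions: . . ^ ^ ^ . ^ . ^ . = 5 differences

5


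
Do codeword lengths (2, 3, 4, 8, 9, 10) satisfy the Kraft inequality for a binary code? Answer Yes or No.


Kraft sum = sum(2^(-l_i)) = 0.4443, need <= 1. Result: satisfied (a binary prefix-free code with these lengths exists)

Yes


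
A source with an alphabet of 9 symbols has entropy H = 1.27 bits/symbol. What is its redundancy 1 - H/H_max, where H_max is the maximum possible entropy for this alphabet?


H_max = log2(K) = log2(9) = 3.1699 bits/symbol. Redundancy = 1 - H/H_max = 1 - 1.27/3.1699 = 1 - 0.4006 = 0.5994

0.5994


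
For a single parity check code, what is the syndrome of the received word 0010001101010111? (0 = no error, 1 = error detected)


Syndrome = XOR of all bits = 0 XOR 0 XOR 1 XOR 0 XOR 0 XOR 0 XOR 1 XOR 1 XOR 0 XOR 1 XOR 0 XOR 1 XOR 0 XOR 1 XOR 1 XOR 1 = 0

0


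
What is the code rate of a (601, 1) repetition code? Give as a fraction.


Rate = k/n = 1/601

1/601


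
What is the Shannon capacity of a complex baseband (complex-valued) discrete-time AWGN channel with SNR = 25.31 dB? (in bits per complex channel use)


SNR_linear = 10^(25.31/10) = 339.6253; C = log2(1 + SNR_linear) = log2(1 + 339.6253) = 8.412

8.412 bits/channel use


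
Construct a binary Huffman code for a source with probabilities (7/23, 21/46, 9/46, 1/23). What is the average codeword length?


Huffman construction (repeatedly merge the two least-probable nodes; each merge adds 1 bit to every symbol beneath it): 1/23 + 9/46 = 11/46; 11/46 + 7/23 = 25/46; 21/46 + 25/46 = 1. Resulting codeword lengths (in the order the probabilities were given): (2, 1, 3, 3). L_avg = sum(p_i * l_i) = 7/23*2 + 21/46*1 + 9/46*3 + 1/23*3 = 41/23 = 1.7826

1.7826 bits


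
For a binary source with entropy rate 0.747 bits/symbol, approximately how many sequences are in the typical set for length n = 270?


log2|A_typical| = nH = 270 * 0.747 = 201.69, so |A_typical| ~ 2^201.69 = 5.185e+60

5.185e+60


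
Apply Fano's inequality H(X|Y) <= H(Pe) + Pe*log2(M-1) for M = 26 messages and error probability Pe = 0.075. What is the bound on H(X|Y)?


H(Pe) = -Pe*log2(Pe) - (1-Pe)*log2(1-Pe) = -0.075*log2(0.075) - 0.925*log2(0.925) = 0.280272 + 0.104039 = 0.3843. Pe*log2(M-1) = 0.075*log2(25) = 0.348289. Bound = H(Pe) + Pe*log2(M-1) = 0.280272 + 0.104039 + 0.348289 = 0.7326

0.7326 bits


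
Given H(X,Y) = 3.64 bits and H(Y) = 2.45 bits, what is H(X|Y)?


H(X|Y) = H(X,Y) - H(Y) = 3.64 - 2.45 = 1.19

1.19 bits


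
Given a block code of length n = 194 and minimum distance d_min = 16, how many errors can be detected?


Detection capability = d_min - 1 = 16 - 1 = 15

15 errors


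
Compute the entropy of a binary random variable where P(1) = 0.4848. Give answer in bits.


H = -p*log2(p) - (1-p)*log2(1-p). -0.4848*log2(0.4848) = 0.506392; -0.5152*log2(0.5152) = 0.492941. H = 0.506392 + 0.492941 = 0.9993

0.9993 bits


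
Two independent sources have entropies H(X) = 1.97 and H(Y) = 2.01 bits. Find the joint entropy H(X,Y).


For independent variables, H(X,Y) = H(X) + H(Y) = 1.97 + 2.01 = 3.98

3.98 bits


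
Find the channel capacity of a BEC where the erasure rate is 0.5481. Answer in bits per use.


C = 1 - epsilon = 1 - 0.5481 = 0.4519

0.4519 bits


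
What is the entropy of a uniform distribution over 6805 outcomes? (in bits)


H = log2(n) = log2(6805) = 12.7324

12.7324 bits


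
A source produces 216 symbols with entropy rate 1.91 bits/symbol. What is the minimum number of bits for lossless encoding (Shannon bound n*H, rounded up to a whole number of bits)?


Minimum bits >= n * H = 216 * 1.91 = 412.56, rounded up to a whole number of bits = 413

413 bits


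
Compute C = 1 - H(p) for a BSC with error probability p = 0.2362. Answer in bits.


H(p) = -p*log2(p) - (1-p)*log2(1-p) = -0.2362*log2(0.2362) - 0.7638*log2(0.7638) = 0.491749 + 0.296914 = 0.7887. C = 1 - H(p) = 1 - 0.7887 = 0.2113

0.2113 bits


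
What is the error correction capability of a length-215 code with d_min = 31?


Correction capability = floor((d-1)/2) = floor((31-1)/2) = 15

15 errors


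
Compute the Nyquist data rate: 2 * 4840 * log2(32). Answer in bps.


Rate = 2 * B * log2(M) = 2 * 4840 * 5.0 = 48400.0

48400.0 bps


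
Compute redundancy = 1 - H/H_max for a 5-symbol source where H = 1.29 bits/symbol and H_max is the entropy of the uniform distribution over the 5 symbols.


H_max = log2(K) = log2(5) = 2.3219 bits/symbol. Redundancy = 1 - H/H_max = 1 - 1.29/2.3219 = 1 - 0.5556 = 0.4444

0.4444


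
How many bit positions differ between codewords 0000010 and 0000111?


Count differing positions: . . . . ^ . ^ = 2 differences

2


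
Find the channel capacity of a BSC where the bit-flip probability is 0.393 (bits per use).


H(p) = -p*log2(p) - (1-p)*log2(1-p) = -0.393*log2(0.393) - 0.607*log2(0.607) = 0.529528 + 0.437181 = 0.9667. C = 1 - H(p) = 1 - 0.9667 = 0.0333

0.0333 bits


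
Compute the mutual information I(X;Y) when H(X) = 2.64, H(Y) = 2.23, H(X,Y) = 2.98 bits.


I(X;Y) = H(X) + H(Y) - H(X,Y) = 2.64 + 2.23 - 2.98 = 1.89

1.89 bits


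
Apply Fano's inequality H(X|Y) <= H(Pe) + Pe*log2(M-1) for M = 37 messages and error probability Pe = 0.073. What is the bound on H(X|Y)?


H(Pe) = -Pe*log2(Pe) - (1-Pe)*log2(1-Pe) = -0.073*log2(0.073) - 0.927*log2(0.927) = 0.275645 + 0.101376 = 0.377. Pe*log2(M-1) = 0.073*log2(36) = 0.377405. Bound = H(Pe) + Pe*log2(M-1) = 0.275645 + 0.101376 + 0.377405 = 0.7544

0.7544 bits


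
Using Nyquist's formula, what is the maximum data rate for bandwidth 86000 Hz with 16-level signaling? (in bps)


Rate = 2 * B * log2(M) = 2 * 86000 * 4.0 = 688000.0

688000.0 bps


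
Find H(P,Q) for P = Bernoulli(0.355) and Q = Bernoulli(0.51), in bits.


H(P,Q) = -p*log2(q) - (1-p)*log2(1-q). -0.355*log2(0.51) = 0.344858; -0.645*log2(0.49) = 0.663799. H(P,Q) = 0.344858 + 0.663799 = 1.0087

1.0087 bits


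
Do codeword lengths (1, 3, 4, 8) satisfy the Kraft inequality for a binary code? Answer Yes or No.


Kraft sum = sum(2^(-l_i)) = 0.6914, need <= 1. Result: satisfied (a binary prefix-free code with these lengths exists)

Yes


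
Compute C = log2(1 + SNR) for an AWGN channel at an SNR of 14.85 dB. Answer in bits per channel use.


SNR_linear = 10^(14.85/10) = 30.5492; C = log2(1 + SNR_linear) = log2(1 + 30.5492) = 4.9795

4.9795 bits/channel use


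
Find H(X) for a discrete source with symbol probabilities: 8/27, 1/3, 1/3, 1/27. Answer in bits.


H = -sum(p_i * log2(p_i)). Terms: -(8/27)*log2(8/27) = 0.519967; -(1/3)*log2(1/3) = 0.528321; -(1/3)*log2(1/3) = 0.528321; -(1/27)*log2(1/27) = 0.176107. H = 0.519967 + 0.528321 + 0.528321 + 0.176107 = 1.7527

1.7527 bits


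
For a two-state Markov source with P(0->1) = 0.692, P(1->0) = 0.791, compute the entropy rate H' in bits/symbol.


Stationary distribution: pi_0 = p10/(p01+p10) = 0.5334, pi_1 = 0.4666. Entropy rate H' = pi_0*H(p01) + pi_1*H(p10) = 0.5334*0.8909 + 0.4666*0.7396 = 0.8203

0.8203 bits/symbol


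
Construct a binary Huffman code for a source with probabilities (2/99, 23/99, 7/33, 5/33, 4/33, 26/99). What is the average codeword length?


Huffman construction (repeatedly merge the two least-probable nodes; each merge adds 1 bit to every symbol beneath it): 2/99 + 4/33 = 14/99; 14/99 + 5/33 = 29/99; 7/33 + 23/99 = 4/9; 26/99 + 29/99 = 5/9; 4/9 + 5/9 = 1. Resulting codeword lengths (in the order the probabilities were given): (4, 2, 2, 3, 4, 2). L_avg = sum(p_i * l_i) = 2/99*4 + 23/99*2 + 7/33*2 + 5/33*3 + 4/33*4 + 26/99*2 = 241/99 = 2.4343

2.4343 bits


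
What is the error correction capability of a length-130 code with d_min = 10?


Correction capability = floor((d-1)/2) = floor((10-1)/2) = 4

4 errors


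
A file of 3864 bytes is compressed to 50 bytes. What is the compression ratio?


Ratio = original / compressed = 3864 / 50 = 77.28

77.28


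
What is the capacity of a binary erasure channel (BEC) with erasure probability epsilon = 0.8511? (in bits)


C = 1 - epsilon = 1 - 0.8511 = 0.1489

0.1489 bits


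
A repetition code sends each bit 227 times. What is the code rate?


Rate = k/n = 1/227

1/227


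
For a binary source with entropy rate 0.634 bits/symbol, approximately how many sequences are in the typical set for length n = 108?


log2|A_typical| = nH = 108 * 0.634 = 68.472, so |A_typical| ~ 2^68.472 = 4.094e+20

4.094e+20


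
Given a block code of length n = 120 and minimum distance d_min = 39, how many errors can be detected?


Detection capability = d_min - 1 = 39 - 1 = 38

38 errors


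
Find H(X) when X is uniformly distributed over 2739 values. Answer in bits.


H = log2(n) = log2(2739) = 11.4194

11.4194 bits


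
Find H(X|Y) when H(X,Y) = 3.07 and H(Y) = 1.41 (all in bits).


H(X|Y) = H(X,Y) - H(Y) = 3.07 - 1.41 = 1.66

1.66 bits


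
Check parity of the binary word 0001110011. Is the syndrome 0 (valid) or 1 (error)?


Syndrome = XOR of all bits = 0 XOR 0 XOR 0 XOR 1 XOR 1 XOR 1 XOR 0 XOR 0 XOR 1 XOR 1 = 1

1


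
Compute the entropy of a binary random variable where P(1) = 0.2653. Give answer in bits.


H = -p*log2(p) - (1-p)*log2(1-p). -0.2653*log2(0.2653) = 0.507865; -0.7347*log2(0.7347) = 0.326775. H = 0.507865 + 0.326775 = 0.8346

0.8346 bits


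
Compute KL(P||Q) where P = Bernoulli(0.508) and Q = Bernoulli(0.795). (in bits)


KL = p*log2(p/q) + (1-p)*log2((1-p)/(1-q)) = 0.508*log2(0.508/0.795) + 0.492*log2(0.492/0.205) = 0.2932

0.2932 bits


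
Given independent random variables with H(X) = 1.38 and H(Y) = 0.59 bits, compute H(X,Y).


For independent variables, H(X,Y) = H(X) + H(Y) = 1.38 + 0.59 = 1.97

1.97 bits


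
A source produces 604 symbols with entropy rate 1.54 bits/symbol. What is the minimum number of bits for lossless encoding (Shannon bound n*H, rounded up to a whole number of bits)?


Minimum bits >= n * H = 604 * 1.54 = 930.16, rounded up to a whole number of bits = 931

931 bits


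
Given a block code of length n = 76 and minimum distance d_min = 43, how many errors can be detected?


Detection capability = d_min - 1 = 43 - 1 = 42

42 errors


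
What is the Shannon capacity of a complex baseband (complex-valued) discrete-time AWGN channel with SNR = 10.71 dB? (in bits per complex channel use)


SNR_linear = 10^(10.71/10) = 11.7761; C = log2(1 + SNR_linear) = log2(1 + 11.7761) = 3.6754

3.6754 bits/channel use


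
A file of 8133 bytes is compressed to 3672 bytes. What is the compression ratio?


Ratio = original / compressed = 8133 / 3672 = 2.2149

2.2149


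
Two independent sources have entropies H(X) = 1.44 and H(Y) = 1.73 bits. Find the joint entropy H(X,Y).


For independent variables, H(X,Y) = H(X) + H(Y) = 1.44 + 1.73 = 3.17

3.17 bits


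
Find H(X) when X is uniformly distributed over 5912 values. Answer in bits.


H = log2(n) = log2(5912) = 12.5294

12.5294 bits


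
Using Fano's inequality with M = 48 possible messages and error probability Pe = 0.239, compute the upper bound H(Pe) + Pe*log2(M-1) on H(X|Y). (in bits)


H(Pe) = -Pe*log2(Pe) - (1-Pe)*log2(1-Pe) = -0.239*log2(0.239) - 0.761*log2(0.761) = 0.493515 + 0.299858 = 0.7934. Pe*log2(M-1) = 0.239*log2(47) = 1.327547. Bound = H(Pe) + Pe*log2(M-1) = 0.493515 + 0.299858 + 1.327547 = 2.1209

2.1209 bits


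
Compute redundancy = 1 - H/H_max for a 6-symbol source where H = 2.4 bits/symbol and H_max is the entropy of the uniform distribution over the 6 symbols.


H_max = log2(K) = log2(6) = 2.585 bits/symbol. Redundancy = 1 - H/H_max = 1 - 2.4/2.585 = 1 - 0.9284 = 0.0716

0.0716


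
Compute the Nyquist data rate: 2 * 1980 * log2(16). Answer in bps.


Rate = 2 * B * log2(M) = 2 * 1980 * 4.0 = 15840.0

15840.0 bps


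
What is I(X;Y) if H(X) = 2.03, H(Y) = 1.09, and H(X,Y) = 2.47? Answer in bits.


I(X;Y) = H(X) + H(Y) - H(X,Y) = 2.03 + 1.09 - 2.47 = 0.65

0.65 bits


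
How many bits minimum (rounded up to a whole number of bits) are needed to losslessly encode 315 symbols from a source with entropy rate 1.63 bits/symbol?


Minimum bits >= n * H = 315 * 1.63 = 513.45, rounded up to a whole number of bits = 514

514 bits


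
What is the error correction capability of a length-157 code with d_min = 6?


Correction capability = floor((d-1)/2) = floor((6-1)/2) = 2

2 errors


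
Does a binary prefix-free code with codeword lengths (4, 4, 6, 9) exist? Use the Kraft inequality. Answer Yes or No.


Kraft sum = sum(2^(-l_i)) = 0.1426, need <= 1. Result: satisfied (a binary prefix-free code with these lengths exists)

Yes


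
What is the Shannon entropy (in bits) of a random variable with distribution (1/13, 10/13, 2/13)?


H = -sum(p_i * log2(p_i)). Terms: -(1/13)*log2(1/13) = 0.284649; -(10/13)*log2(10/13) = 0.291163; -(2/13)*log2(2/13) = 0.415452. H = 0.284649 + 0.291163 + 0.415452 = 0.9913

0.9913 bits


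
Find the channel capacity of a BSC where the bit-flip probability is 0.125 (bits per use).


H(p) = -p*log2(p) - (1-p)*log2(1-p) = -0.125*log2(0.125) - 0.875*log2(0.875) = 0.375000 + 0.168564 = 0.5436. C = 1 - H(p) = 1 - 0.5436 = 0.4564

0.4564 bits


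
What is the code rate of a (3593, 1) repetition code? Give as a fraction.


Rate = k/n = 1/3593

1/3593


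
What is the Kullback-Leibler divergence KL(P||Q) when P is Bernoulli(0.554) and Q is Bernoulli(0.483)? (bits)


KL = p*log2(p/q) + (1-p)*log2((1-p)/(1-q)) = 0.554*log2(0.554/0.483) + 0.446*log2(0.446/0.517) = 0.0146

0.0146 bits


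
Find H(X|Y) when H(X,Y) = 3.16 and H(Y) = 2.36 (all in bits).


H(X|Y) = H(X,Y) - H(Y) = 3.16 - 2.36 = 0.8

0.8 bits


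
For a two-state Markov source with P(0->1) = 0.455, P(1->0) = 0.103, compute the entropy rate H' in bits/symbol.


Stationary distribution: pi_0 = p10/(p01+p10) = 0.1846, pi_1 = 0.8154. Entropy rate H' = pi_0*H(p01) + pi_1*H(p10) = 0.1846*0.9941 + 0.8154*0.4784 = 0.5736

0.5736 bits/symbol


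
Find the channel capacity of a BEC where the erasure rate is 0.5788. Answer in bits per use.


C = 1 - epsilon = 1 - 0.5788 = 0.4212

0.4212 bits


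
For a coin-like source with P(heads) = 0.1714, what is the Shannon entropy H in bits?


H = -p*log2(p) - (1-p)*log2(1-p). -0.1714*log2(0.1714) = 0.436138; -0.8286*log2(0.8286) = 0.224760. H = 0.436138 + 0.224760 = 0.6609

0.6609 bits


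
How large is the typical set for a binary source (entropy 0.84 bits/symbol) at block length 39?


log2|A_typical| = nH = 39 * 0.84 = 32.76, so |A_typical| ~ 2^32.76 = 7.273e+09

7.273e+09


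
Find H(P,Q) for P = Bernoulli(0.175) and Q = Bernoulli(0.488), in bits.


H(P,Q) = -p*log2(q) - (1-p)*log2(1-q). -0.175*log2(0.488) = 0.181133; -0.825*log2(0.512) = 0.796772. H(P,Q) = 0.181133 + 0.796772 = 0.9779

0.9779 bits


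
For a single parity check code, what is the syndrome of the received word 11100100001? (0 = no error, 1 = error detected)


Syndrome = XOR of all bits = 1 XOR 1 XOR 1 XOR 0 XOR 0 XOR 1 XOR 0 XOR 0 XOR 0 XOR 0 XOR 1 = 1

1


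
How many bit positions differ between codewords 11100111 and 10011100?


Count differing positions: . ^ ^ ^ ^ . ^ ^ = 6 differences

6


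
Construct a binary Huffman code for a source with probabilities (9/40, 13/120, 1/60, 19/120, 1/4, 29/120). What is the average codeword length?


Huffman construction (repeatedly merge the two least-probable nodes; each merge adds 1 bit to every symbol beneath it): 1/60 + 13/120 = 1/8; 1/8 + 19/120 = 17/60; 9/40 + 29/120 = 7/15; 1/4 + 17/60 = 8/15; 7/15 + 8/15 = 1. Resulting codeword lengths (in the order the probabilities were given): (2, 4, 4, 3, 2, 2). L_avg = sum(p_i * l_i) = 9/40*2 + 13/120*4 + 1/60*4 + 19/120*3 + 1/4*2 + 29/120*2 = 289/120 = 2.4083

2.4083 bits


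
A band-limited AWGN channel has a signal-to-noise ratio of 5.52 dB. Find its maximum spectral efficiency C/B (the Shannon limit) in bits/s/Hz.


SNR_linear = 10^(5.52/10) = 3.5645; C/B = log2(1 + SNR_linear) = log2(1 + 3.5645) = 2.1905

2.1905 bits/s/Hz


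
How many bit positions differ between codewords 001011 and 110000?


Count differing positions: ^ ^ ^ . ^ ^ = 5 differences

5


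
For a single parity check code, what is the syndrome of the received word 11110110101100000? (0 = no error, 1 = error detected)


Syndrome = XOR of all bits = 1 XOR 1 XOR 1 XOR 1 XOR 0 XOR 1 XOR 1 XOR 0 XOR 1 XOR 0 XOR 1 XOR 1 XOR 0 XOR 0 XOR 0 XOR 0 XOR 0 = 1

1


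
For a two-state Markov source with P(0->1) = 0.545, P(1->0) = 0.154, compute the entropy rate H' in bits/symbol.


Stationary distribution: pi_0 = p10/(p01+p10) = 0.2203, pi_1 = 0.7797. Entropy rate H' = pi_0*H(p01) + pi_1*H(p10) = 0.2203*0.9941 + 0.7797*0.6198 = 0.7022

0.7022 bits/symbol


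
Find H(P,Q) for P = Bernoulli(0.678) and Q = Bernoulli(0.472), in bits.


H(P,Q) = -p*log2(q) - (1-p)*log2(1-q). -0.678*log2(0.472) = 0.734370; -0.322*log2(0.528) = 0.296688. H(P,Q) = 0.734370 + 0.296688 = 1.0311

1.0311 bits


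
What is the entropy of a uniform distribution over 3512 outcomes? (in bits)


H = log2(n) = log2(3512) = 11.7781

11.7781 bits


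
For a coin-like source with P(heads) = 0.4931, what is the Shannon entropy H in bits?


H = -p*log2(p) - (1-p)*log2(1-p). -0.4931*log2(0.4931) = 0.502986; -0.5069*log2(0.5069) = 0.496877. H = 0.502986 + 0.496877 = 0.9999

0.9999 bits


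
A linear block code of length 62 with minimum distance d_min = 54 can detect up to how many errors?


Detection capability = d_min - 1 = 54 - 1 = 53

53 errors


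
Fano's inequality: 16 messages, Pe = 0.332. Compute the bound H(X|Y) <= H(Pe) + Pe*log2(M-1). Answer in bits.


H(Pe) = -Pe*log2(Pe) - (1-Pe)*log2(1-Pe) = -0.332*log2(0.332) - 0.668*log2(0.668) = 0.528127 + 0.388829 = 0.917. Pe*log2(M-1) = 0.332*log2(15) = 1.297088. Bound = H(Pe) + Pe*log2(M-1) = 0.528127 + 0.388829 + 1.297088 = 2.214

2.214 bits


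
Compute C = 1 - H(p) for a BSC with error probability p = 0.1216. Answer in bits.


H(p) = -p*log2(p) - (1-p)*log2(1-p) = -0.1216*log2(0.1216) - 0.8784*log2(0.8784) = 0.369638 + 0.164305 = 0.5339. C = 1 - H(p) = 1 - 0.5339 = 0.4661

0.4661 bits


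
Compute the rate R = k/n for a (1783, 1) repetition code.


Rate = k/n = 1/1783

1/1783


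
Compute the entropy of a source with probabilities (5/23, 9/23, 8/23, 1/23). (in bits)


H = -sum(p_i * log2(p_i)). Terms: -(5/23)*log2(5/23) = 0.478616; -(9/23)*log2(9/23) = 0.529684; -(8/23)*log2(8/23) = 0.529935; -(1/23)*log2(1/23) = 0.196677. H = 0.478616 + 0.529684 + 0.529935 + 0.196677 = 1.7349

1.7349 bits


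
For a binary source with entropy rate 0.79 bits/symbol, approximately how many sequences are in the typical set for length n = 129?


log2|A_typical| = nH = 129 * 0.79 = 101.91, so |A_typical| ~ 2^101.91 = 4.764e+30

4.764e+30


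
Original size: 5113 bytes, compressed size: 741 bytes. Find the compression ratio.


Ratio = original / compressed = 5113 / 741 = 6.9001

6.9001


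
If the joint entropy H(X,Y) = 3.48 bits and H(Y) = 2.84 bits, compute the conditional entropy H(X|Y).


H(X|Y) = H(X,Y) - H(Y) = 3.48 - 2.84 = 0.64

0.64 bits


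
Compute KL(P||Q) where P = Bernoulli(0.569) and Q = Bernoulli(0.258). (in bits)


KL = p*log2(p/q) + (1-p)*log2((1-p)/(1-q)) = 0.569*log2(0.569/0.258) + 0.431*log2(0.431/0.742) = 0.3115

0.3115 bits


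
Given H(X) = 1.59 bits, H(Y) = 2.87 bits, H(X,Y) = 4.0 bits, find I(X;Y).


I(X;Y) = H(X) + H(Y) - H(X,Y) = 1.59 + 2.87 - 4.0 = 0.46

0.46 bits


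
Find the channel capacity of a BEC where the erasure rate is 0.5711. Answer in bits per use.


C = 1 - epsilon = 1 - 0.5711 = 0.4289

0.4289 bits


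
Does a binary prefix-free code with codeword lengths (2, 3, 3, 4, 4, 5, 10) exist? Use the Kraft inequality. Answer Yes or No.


Kraft sum = sum(2^(-l_i)) = 0.6572, need <= 1. Result: satisfied (a binary prefix-free code with these lengths exists)

Yes


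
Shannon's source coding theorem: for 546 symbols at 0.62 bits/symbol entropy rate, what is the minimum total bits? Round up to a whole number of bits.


Minimum bits >= n * H = 546 * 0.62 = 338.52, rounded up to a whole number of bits = 339

339 bits


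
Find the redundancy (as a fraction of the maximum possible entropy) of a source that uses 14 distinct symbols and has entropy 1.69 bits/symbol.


H_max = log2(K) = log2(14) = 3.8074 bits/symbol. Redundancy = 1 - H/H_max = 1 - 1.69/3.8074 = 1 - 0.4439 = 0.5561

0.5561


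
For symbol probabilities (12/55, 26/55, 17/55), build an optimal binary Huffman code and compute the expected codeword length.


Huffman construction (repeatedly merge the two least-probable nodes; each merge adds 1 bit to every symbol beneath it): 12/55 + 17/55 = 29/55; 26/55 + 29/55 = 1. Resulting codeword lengths (in the order the probabilities were given): (2, 1, 2). L_avg = sum(p_i * l_i) = 12/55*2 + 26/55*1 + 17/55*2 = 84/55 = 1.5273

1.5273 bits


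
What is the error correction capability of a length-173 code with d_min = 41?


Correction capability = floor((d-1)/2) = floor((41-1)/2) = 20

20 errors


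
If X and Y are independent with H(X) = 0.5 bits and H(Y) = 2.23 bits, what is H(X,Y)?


For independent variables, H(X,Y) = H(X) + H(Y) = 0.5 + 2.23 = 2.73

2.73 bits


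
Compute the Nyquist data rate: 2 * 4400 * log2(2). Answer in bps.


Rate = 2 * B * log2(M) = 2 * 4400 * 1.0 = 8800.0

8800.0 bps


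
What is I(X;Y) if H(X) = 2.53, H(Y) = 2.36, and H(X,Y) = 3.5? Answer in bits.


I(X;Y) = H(X) + H(Y) - H(X,Y) = 2.53 + 2.36 - 3.5 = 1.39

1.39 bits


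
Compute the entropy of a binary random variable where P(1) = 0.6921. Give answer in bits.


H = -p*log2(p) - (1-p)*log2(1-p). -0.6921*log2(0.6921) = 0.367469; -0.3079*log2(0.3079) = 0.523266. H = 0.367469 + 0.523266 = 0.8907

0.8907 bits


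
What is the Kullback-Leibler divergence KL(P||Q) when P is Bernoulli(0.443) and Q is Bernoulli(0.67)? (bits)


KL = p*log2(p/q) + (1-p)*log2((1-p)/(1-q)) = 0.443*log2(0.443/0.67) + 0.557*log2(0.557/0.33) = 0.1562

0.1562 bits


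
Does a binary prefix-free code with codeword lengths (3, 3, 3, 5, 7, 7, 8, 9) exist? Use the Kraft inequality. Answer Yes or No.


Kraft sum = sum(2^(-l_i)) = 0.4277, need <= 1. Result: satisfied (a binary prefix-free code with these lengths exists)

Yes


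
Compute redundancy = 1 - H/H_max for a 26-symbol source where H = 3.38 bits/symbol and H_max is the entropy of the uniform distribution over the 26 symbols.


H_max = log2(K) = log2(26) = 4.7004 bits/symbol. Redundancy = 1 - H/H_max = 1 - 3.38/4.7004 = 1 - 0.7191 = 0.2809

0.2809


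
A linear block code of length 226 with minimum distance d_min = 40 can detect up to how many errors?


Detection capability = d_min - 1 = 40 - 1 = 39

39 errors


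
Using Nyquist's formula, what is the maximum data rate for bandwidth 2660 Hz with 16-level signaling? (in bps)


Rate = 2 * B * log2(M) = 2 * 2660 * 4.0 = 21280.0

21280.0 bps


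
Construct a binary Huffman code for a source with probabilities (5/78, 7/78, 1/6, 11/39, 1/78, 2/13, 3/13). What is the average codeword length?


Huffman construction (repeatedly merge the two least-probable nodes; each merge adds 1 bit to every symbol beneath it): 1/78 + 5/78 = 1/13; 1/13 + 7/78 = 1/6; 2/13 + 1/6 = 25/78; 1/6 + 3/13 = 31/78; 11/39 + 25/78 = 47/78; 31/78 + 47/78 = 1. Resulting codeword lengths (in the order the probabilities were given): (4, 3, 3, 2, 4, 3, 2). L_avg = sum(p_i * l_i) = 5/78*4 + 7/78*3 + 1/6*3 + 11/39*2 + 1/78*4 + 2/13*3 + 3/13*2 = 100/39 = 2.5641

2.5641 bits


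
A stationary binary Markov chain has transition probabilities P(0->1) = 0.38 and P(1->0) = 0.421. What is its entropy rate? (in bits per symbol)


Stationary distribution: pi_0 = p10/(p01+p10) = 0.5256, pi_1 = 0.4744. Entropy rate H' = pi_0*H(p01) + pi_1*H(p10) = 0.5256*0.958 + 0.4744*0.9819 = 0.9694

0.9694 bits/symbol


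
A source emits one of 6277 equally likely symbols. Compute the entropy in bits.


H = log2(n) = log2(6277) = 12.6159

12.6159 bits


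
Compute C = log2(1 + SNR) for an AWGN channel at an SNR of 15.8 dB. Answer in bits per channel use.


SNR_linear = 10^(15.8/10) = 38.0189; C = log2(1 + SNR_linear) = log2(1 + 38.0189) = 5.2861

5.2861 bits/channel use


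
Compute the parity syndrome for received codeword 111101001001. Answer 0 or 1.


Syndrome = XOR of all bits = 1 XOR 1 XOR 1 XOR 1 XOR 0 XOR 1 XOR 0 XOR 0 XOR 1 XOR 0 XOR 0 XOR 1 = 1

1


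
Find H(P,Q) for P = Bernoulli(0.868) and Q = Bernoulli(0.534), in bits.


H(P,Q) = -p*log2(q) - (1-p)*log2(1-q). -0.868*log2(0.534) = 0.785617; -0.132*log2(0.466) = 0.145411. H(P,Q) = 0.785617 + 0.145411 = 0.931

0.931 bits


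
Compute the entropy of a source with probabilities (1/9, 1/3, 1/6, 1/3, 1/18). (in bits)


H = -sum(p_i * log2(p_i)). Terms: -(1/9)*log2(1/9) = 0.352214; -(1/3)*log2(1/3) = 0.528321; -(1/6)*log2(1/6) = 0.430827; -(1/3)*log2(1/3) = 0.528321; -(1/18)*log2(1/18) = 0.231663. H = 0.352214 + 0.528321 + 0.430827 + 0.528321 + 0.231663 = 2.0713

2.0713 bits


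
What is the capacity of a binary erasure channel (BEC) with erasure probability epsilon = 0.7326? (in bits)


C = 1 - epsilon = 1 - 0.7326 = 0.2674

0.2674 bits


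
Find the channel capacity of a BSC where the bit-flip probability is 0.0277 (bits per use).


H(p) = -p*log2(p) - (1-p)*log2(1-p) = -0.0277*log2(0.0277) - 0.9723*log2(0.9723) = 0.143319 + 0.039404 = 0.1827. C = 1 - H(p) = 1 - 0.1827 = 0.8173

0.8173 bits


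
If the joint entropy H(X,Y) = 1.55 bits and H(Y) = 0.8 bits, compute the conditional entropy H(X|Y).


H(X|Y) = H(X,Y) - H(Y) = 1.55 - 0.8 = 0.75

0.75 bits


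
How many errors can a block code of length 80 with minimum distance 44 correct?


Correction capability = floor((d-1)/2) = floor((44-1)/2) = 21

21 errors


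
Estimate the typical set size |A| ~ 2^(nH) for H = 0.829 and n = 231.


log2|A_typical| = nH = 231 * 0.829 = 191.499, so |A_typical| ~ 2^191.499 = 4.436e+57

4.436e+57


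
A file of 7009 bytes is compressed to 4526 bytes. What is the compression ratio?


Ratio = original / compressed = 7009 / 4526 = 1.5486

1.5486


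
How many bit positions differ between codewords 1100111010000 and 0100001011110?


Count differing positions: ^ . . . ^ ^ . . . ^ ^ ^ . = 6 differences

6


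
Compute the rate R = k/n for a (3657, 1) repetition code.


Rate = k/n = 1/3657

1/3657


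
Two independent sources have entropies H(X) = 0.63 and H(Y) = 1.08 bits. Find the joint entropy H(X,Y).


For independent variables, H(X,Y) = H(X) + H(Y) = 0.63 + 1.08 = 1.71

1.71 bits


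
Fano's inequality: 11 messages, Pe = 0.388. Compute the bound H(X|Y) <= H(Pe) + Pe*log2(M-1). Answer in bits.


H(Pe) = -Pe*log2(Pe) - (1-Pe)*log2(1-Pe) = -0.388*log2(0.388) - 0.612*log2(0.612) = 0.529958 + 0.433539 = 0.9635. Pe*log2(M-1) = 0.388*log2(10) = 1.288908. Bound = H(Pe) + Pe*log2(M-1) = 0.529958 + 0.433539 + 1.288908 = 2.2524

2.2524 bits


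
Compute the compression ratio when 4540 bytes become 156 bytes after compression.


Ratio = original / compressed = 4540 / 156 = 29.1026

29.1026
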